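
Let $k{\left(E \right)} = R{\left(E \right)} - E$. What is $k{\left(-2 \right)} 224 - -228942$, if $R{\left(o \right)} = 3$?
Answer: $230062$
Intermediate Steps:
$k{\left(E \right)} = 3 - E$
$k{\left(-2 \right)} 224 - -228942 = \left(3 - -2\right) 224 - -228942 = \left(3 + 2\right) 224 + 228942 = 5 \cdot 224 + 228942 = 1120 + 228942 = 230062$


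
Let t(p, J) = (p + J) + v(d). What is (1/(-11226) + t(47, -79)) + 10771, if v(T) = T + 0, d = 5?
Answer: 120612143/11226 ≈ 10744.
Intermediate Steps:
v(T) = T
t(p, J) = 5 + J + p (t(p, J) = (p + J) + 5 = (J + p) + 5 = 5 + J + p)
(1/(-11226) + t(47, -79)) + 10771 = (1/(-11226) + (5 - 79 + 47)) + 10771 = (-1/11226 - 27) + 10771 = -303103/11226 + 10771 = 120612143/11226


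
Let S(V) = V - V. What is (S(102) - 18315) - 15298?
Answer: -33613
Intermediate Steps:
S(V) = 0
(S(102) - 18315) - 15298 = (0 - 18315) - 15298 = -18315 - 15298 = -33613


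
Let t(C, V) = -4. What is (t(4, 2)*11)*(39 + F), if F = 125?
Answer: -7216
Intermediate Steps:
(t(4, 2)*11)*(39 + F) = (-4*11)*(39 + 125) = -44*164 = -7216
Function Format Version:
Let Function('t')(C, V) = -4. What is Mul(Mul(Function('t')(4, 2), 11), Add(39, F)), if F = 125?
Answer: -7216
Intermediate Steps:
Mul(Mul(Function('t')(4, 2), 11), Add(39, F)) = Mul(Mul(-4, 11), Add(39, 125)) = Mul(-44, 164) = -7216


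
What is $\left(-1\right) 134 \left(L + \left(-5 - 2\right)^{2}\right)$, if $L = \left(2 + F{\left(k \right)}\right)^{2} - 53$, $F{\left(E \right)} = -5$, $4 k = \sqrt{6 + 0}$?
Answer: $-670$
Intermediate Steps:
$k = \frac{\sqrt{6}}{4}$ ($k = \frac{\sqrt{6 + 0}}{4} = \frac{\sqrt{6}}{4} \approx 0.61237$)
$L = -44$ ($L = \left(2 - 5\right)^{2} - 53 = \left(-3\right)^{2} - 53 = 9 - 53 = -44$)
$\left(-1\right) 134 \left(L + \left(-5 - 2\right)^{2}\right) = \left(-1\right) 134 \left(-44 + \left(-5 - 2\right)^{2}\right) = - 134 \left(-44 + \left(-7\right)^{2}\right) = - 134 \left(-44 + 49\right) = \left(-134\right) 5 = -670$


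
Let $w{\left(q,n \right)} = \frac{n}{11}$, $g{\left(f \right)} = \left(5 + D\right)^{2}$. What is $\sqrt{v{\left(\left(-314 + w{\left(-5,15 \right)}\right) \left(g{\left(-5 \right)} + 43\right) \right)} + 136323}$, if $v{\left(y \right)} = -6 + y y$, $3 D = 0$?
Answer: $\frac{\sqrt{54703252261}}{11} \approx 21262.0$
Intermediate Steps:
$D = 0$ ($D = \frac{1}{3} \cdot 0 = 0$)
$g{\left(f \right)} = 25$ ($g{\left(f \right)} = \left(5 + 0\right)^{2} = 5^{2} = 25$)
$w{\left(q,n \right)} = \frac{n}{11}$ ($w{\left(q,n \right)} = n \frac{1}{11} = \frac{n}{11}$)
$v{\left(y \right)} = -6 + y^{2}$
$\sqrt{v{\left(\left(-314 + w{\left(-5,15 \right)}\right) \left(g{\left(-5 \right)} + 43\right) \right)} + 136323} = \sqrt{\left(-6 + \left(\left(-314 + \frac{1}{11} \cdot 15\right) \left(25 + 43\right)\right)^{2}\right) + 136323} = \sqrt{\left(-6 + \left(\left(-314 + \frac{15}{11}\right) 68\right)^{2}\right) + 136323} = \sqrt{\left(-6 + \left(\left(- \frac{3439}{11}\right) 68\right)^{2}\right) + 136323} = \sqrt{\left(-6 + \left(- \frac{233852}{11}\right)^{2}\right) + 136323} = \sqrt{\left(-6 + \frac{54686757904}{121}\right) + 136323} = \sqrt{\frac{54686757178}{121} + 136323} = \sqrt{\frac{54703252261}{121}} = \frac{\sqrt{54703252261}}{11}$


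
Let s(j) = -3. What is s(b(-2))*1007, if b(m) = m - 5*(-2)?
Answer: -3021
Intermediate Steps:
b(m) = 10 + m (b(m) = m + 10 = 10 + m)
s(b(-2))*1007 = -3*1007 = -3021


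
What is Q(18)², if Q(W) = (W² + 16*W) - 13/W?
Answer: 121066009/324 ≈ 3.7366e+5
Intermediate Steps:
Q(W) = W² - 13/W + 16*W
Q(18)² = ((-13 + 18²*(16 + 18))/18)² = ((-13 + 324*34)/18)² = ((-13 + 11016)/18)² = ((1/18)*11003)² = (11003/18)² = 121066009/324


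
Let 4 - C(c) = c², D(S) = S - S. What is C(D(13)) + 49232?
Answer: 49236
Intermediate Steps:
D(S) = 0
C(c) = 4 - c²
C(D(13)) + 49232 = (4 - 1*0²) + 49232 = (4 - 1*0) + 49232 = (4 + 0) + 49232 = 4 + 49232 = 49236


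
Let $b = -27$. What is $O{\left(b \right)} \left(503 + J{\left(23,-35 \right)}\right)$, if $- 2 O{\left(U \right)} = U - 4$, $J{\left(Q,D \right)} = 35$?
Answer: $8339$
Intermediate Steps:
$O{\left(U \right)} = 2 - \frac{U}{2}$ ($O{\left(U \right)} = - \frac{U - 4}{2} = - \frac{-4 + U}{2} = 2 - \frac{U}{2}$)
$O{\left(b \right)} \left(503 + J{\left(23,-35 \right)}\right) = \left(2 - - \frac{27}{2}\right) \left(503 + 35\right) = \left(2 + \frac{27}{2}\right) 538 = \frac{31}{2} \cdot 538 = 8339$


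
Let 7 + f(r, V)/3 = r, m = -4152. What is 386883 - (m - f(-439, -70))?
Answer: 389697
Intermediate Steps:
f(r, V) = -21 + 3*r
386883 - (m - f(-439, -70)) = 386883 - (-4152 - (-21 + 3*(-439))) = 386883 - (-4152 - (-21 - 1317)) = 386883 - (-4152 - 1*(-1338)) = 386883 - (-4152 + 1338) = 386883 - 1*(-2814) = 386883 + 2814 = 389697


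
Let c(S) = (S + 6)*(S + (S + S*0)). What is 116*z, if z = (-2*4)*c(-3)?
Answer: 16704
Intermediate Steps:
c(S) = 2*S*(6 + S) (c(S) = (6 + S)*(S + (S + 0)) = (6 + S)*(S + S) = (6 + S)*(2*S) = 2*S*(6 + S))
z = 144 (z = (-2*4)*(2*(-3)*(6 - 3)) = -16*(-3)*3 = -8*(-18) = 144)
116*z = 116*144 = 16704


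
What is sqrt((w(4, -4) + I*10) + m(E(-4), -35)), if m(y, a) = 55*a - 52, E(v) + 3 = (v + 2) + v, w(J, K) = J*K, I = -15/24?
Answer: I*sqrt(7997)/2 ≈ 44.713*I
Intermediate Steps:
I = -5/8 (I = -15*1/24 = -5/8 ≈ -0.62500)
E(v) = -1 + 2*v (E(v) = -3 + ((v + 2) + v) = -3 + ((2 + v) + v) = -3 + (2 + 2*v) = -1 + 2*v)
m(y, a) = -52 + 55*a
sqrt((w(4, -4) + I*10) + m(E(-4), -35)) = sqrt((4*(-4) - 5/8*10) + (-52 + 55*(-35))) = sqrt((-16 - 25/4) + (-52 - 1925)) = sqrt(-89/4 - 1977) = sqrt(-7997/4) = I*sqrt(7997)/2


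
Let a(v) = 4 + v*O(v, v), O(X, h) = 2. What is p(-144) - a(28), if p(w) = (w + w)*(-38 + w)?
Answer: 52356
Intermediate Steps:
p(w) = 2*w*(-38 + w) (p(w) = (2*w)*(-38 + w) = 2*w*(-38 + w))
a(v) = 4 + 2*v (a(v) = 4 + v*2 = 4 + 2*v)
p(-144) - a(28) = 2*(-144)*(-38 - 144) - (4 + 2*28) = 2*(-144)*(-182) - (4 + 56) = 52416 - 1*60 = 52416 - 60 = 52356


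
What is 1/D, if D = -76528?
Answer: -1/76528 ≈ -1.3067e-5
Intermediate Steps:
1/D = 1/(-76528) = -1/76528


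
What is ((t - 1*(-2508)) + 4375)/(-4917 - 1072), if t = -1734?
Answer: -5149/5989 ≈ -0.85974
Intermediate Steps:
((t - 1*(-2508)) + 4375)/(-4917 - 1072) = ((-1734 - 1*(-2508)) + 4375)/(-4917 - 1072) = ((-1734 + 2508) + 4375)/(-5989) = (774 + 4375)*(-1/5989) = 5149*(-1/5989) = -5149/5989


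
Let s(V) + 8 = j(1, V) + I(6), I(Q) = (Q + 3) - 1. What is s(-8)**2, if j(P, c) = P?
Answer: 1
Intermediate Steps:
I(Q) = 2 + Q (I(Q) = (3 + Q) - 1 = 2 + Q)
s(V) = 1 (s(V) = -8 + (1 + (2 + 6)) = -8 + (1 + 8) = -8 + 9 = 1)
s(-8)**2 = 1**2 = 1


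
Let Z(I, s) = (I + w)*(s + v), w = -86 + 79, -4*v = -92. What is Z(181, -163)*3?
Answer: -73080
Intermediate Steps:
v = 23 (v = -1/4*(-92) = 23)
w = -7
Z(I, s) = (-7 + I)*(23 + s) (Z(I, s) = (I - 7)*(s + 23) = (-7 + I)*(23 + s))
Z(181, -163)*3 = (-161 - 7*(-163) + 23*181 + 181*(-163))*3 = (-161 + 1141 + 4163 - 29503)*3 = -24360*3 = -73080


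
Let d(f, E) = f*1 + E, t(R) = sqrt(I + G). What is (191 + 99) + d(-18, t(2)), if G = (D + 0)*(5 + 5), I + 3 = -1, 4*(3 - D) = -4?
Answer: 278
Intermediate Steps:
D = 4 (D = 3 - 1/4*(-4) = 3 + 1 = 4)
I = -4 (I = -3 - 1 = -4)
G = 40 (G = (4 + 0)*(5 + 5) = 4*10 = 40)
t(R) = 6 (t(R) = sqrt(-4 + 40) = sqrt(36) = 6)
d(f, E) = E + f (d(f, E) = f + E = E + f)
(191 + 99) + d(-18, t(2)) = (191 + 99) + (6 - 18) = 290 - 12 = 278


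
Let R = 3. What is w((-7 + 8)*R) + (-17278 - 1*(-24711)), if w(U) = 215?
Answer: 7648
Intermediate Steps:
w((-7 + 8)*R) + (-17278 - 1*(-24711)) = 215 + (-17278 - 1*(-24711)) = 215 + (-17278 + 24711) = 215 + 7433 = 7648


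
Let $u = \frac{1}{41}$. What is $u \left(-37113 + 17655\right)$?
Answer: $- \frac{19458}{41} \approx -474.59$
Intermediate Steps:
$u = \frac{1}{41} \approx 0.02439$
$u \left(-37113 + 17655\right) = \frac{-37113 + 17655}{41} = \frac{1}{41} \left(-19458\right) = - \frac{19458}{41}$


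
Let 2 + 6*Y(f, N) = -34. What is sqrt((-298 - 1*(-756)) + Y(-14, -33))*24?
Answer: 48*sqrt(113) ≈ 510.25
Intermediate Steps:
Y(f, N) = -6 (Y(f, N) = -1/3 + (1/6)*(-34) = -1/3 - 17/3 = -6)
sqrt((-298 - 1*(-756)) + Y(-14, -33))*24 = sqrt((-298 - 1*(-756)) - 6)*24 = sqrt((-298 + 756) - 6)*24 = sqrt(458 - 6)*24 = sqrt(452)*24 = (2*sqrt(113))*24 = 48*sqrt(113)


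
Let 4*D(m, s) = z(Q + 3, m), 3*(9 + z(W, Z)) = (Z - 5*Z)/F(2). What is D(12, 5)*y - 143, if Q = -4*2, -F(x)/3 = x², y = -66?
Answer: -33/2 ≈ -16.500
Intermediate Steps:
F(x) = -3*x²
Q = -8
z(W, Z) = -9 + Z/9 (z(W, Z) = -9 + ((Z - 5*Z)/((-3*2²)))/3 = -9 + ((-4*Z)/((-3*4)))/3 = -9 + (-4*Z/(-12))/3 = -9 + (-4*Z*(-1/12))/3 = -9 + (Z/3)/3 = -9 + Z/9)
D(m, s) = -9/4 + m/36 (D(m, s) = (-9 + m/9)/4 = -9/4 + m/36)
D(12, 5)*y - 143 = (-9/4 + (1/36)*12)*(-66) - 143 = (-9/4 + ⅓)*(-66) - 143 = -23/12*(-66) - 143 = 253/2 - 143 = -33/2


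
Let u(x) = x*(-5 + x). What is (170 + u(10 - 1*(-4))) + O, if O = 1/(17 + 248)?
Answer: 78441/265 ≈ 296.00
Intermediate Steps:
O = 1/265 ≈ 0.0037736
(170 + u(10 - 1*(-4))) + O = (170 + (10 - 1*(-4))*(-5 + (10 - 1*(-4)))) + 1/265 = (170 + (10 + 4)*(-5 + (10 + 4))) + 1/265 = (170 + 14*(-5 + 14)) + 1/265 = (170 + 14*9) + 1/265 = (170 + 126) + 1/265 = 296 + 1/265 = 78441/265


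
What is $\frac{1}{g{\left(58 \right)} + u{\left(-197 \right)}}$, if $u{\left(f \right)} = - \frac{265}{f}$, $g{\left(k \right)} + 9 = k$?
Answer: $\frac{197}{9918} \approx 0.019863$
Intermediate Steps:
$g{\left(k \right)} = -9 + k$
$\frac{1}{g{\left(58 \right)} + u{\left(-197 \right)}} = \frac{1}{\left(-9 + 58\right) - \frac{265}{-197}} = \frac{1}{49 - - \frac{265}{197}} = \frac{1}{49 + \frac{265}{197}} = \frac{1}{\frac{9918}{197}} = \frac{197}{9918}$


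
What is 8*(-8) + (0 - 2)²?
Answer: -60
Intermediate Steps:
8*(-8) + (0 - 2)² = -64 + (-2)² = -64 + 4 = -60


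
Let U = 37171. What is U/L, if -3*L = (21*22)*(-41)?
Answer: 37171/6314 ≈ 5.8871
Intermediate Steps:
L = 6314 (L = -21*22*(-41)/3 = -154*(-41) = -⅓*(-18942) = 6314)
U/L = 37171/6314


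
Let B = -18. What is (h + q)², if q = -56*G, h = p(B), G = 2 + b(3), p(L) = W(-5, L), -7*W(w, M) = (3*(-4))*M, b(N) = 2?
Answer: 3182656/49 ≈ 64952.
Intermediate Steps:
W(w, M) = 12*M/7 (W(w, M) = -3*(-4)*M/7 = -(-12)*M/7 = 12*M/7)
p(L) = 12*L/7
G = 4 (G = 2 + 2 = 4)
h = -216/7 (h = (12/7)*(-18) = -216/7 ≈ -30.857)
q = -224 (q = -56*4 = -224)
(h + q)² = (-216/7 - 224)² = (-1784/7)² = 3182656/49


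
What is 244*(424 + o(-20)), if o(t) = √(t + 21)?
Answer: 103700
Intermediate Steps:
o(t) = √(21 + t)
244*(424 + o(-20)) = 244*(424 + √(21 - 20)) = 244*(424 + √1) = 244*(424 + 1) = 244*425 = 103700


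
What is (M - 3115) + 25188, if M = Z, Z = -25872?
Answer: -3799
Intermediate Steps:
M = -25872
(M - 3115) + 25188 = (-25872 - 3115) + 25188 = -28987 + 25188 = -3799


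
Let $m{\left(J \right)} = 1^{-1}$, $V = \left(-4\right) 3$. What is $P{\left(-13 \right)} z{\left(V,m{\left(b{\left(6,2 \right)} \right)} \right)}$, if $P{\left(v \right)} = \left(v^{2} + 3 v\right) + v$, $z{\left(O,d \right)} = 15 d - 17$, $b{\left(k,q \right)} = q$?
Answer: $-234$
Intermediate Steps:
$V = -12$
$m{\left(J \right)} = 1$
$z{\left(O,d \right)} = -17 + 15 d$
$P{\left(v \right)} = v^{2} + 4 v$
$P{\left(-13 \right)} z{\left(V,m{\left(b{\left(6,2 \right)} \right)} \right)} = - 13 \left(4 - 13\right) \left(-17 + 15 \cdot 1\right) = \left(-13\right) \left(-9\right) \left(-17 + 15\right) = 117 \left(-2\right) = -234$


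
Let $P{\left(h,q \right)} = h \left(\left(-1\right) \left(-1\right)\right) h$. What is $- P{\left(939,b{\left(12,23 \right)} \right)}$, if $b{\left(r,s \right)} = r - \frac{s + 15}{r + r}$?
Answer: $-881721$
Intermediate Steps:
$b{\left(r,s \right)} = r - \frac{15 + s}{2 r}$
$P{\left(h,q \right)} = h^{2}$ ($P{\left(h,q \right)} = h 1 h = h h = h^{2}$)
$- P{\left(939,b{\left(12,23 \right)} \right)} = - 939^{2} = \left(-1\right) 881721 = -881721$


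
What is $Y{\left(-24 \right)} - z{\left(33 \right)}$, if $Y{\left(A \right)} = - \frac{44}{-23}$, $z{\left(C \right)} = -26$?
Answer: $\frac{642}{23} \approx 27.913$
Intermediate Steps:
$Y{\left(A \right)} = \frac{44}{23}$ ($Y{\left(A \right)} = \left(-44\right) \left(- \frac{1}{23}\right) = \frac{44}{23}$)
$Y{\left(-24 \right)} - z{\left(33 \right)} = \frac{44}{23} - -26 = \frac{44}{23} + 26 = \frac{642}{23}$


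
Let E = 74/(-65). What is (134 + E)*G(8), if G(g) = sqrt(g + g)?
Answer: 34544/65 ≈ 531.45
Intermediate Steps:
G(g) = sqrt(2)*sqrt(g) (G(g) = sqrt(2*g) = sqrt(2)*sqrt(g))
E = -74/65 (E = 74*(-1/65) = -74/65 ≈ -1.1385)
(134 + E)*G(8) = (134 - 74/65)*(sqrt(2)*sqrt(8)) = 8636*(sqrt(2)*(2*sqrt(2)))/65 = (8636/65)*4 = 34544/65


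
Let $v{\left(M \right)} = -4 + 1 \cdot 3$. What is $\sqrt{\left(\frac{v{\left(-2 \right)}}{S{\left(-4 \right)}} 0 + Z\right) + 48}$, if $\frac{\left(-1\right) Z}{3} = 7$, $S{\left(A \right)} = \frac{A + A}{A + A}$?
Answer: $3 \sqrt{3} \approx 5.1962$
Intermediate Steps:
$v{\left(M \right)} = -1$ ($v{\left(M \right)} = -4 + 3 = -1$)
$S{\left(A \right)} = 1$ ($S{\left(A \right)} = \frac{2 A}{2 A} = 2 A \frac{1}{2 A} = 1$)
$Z = -21$ ($Z = \left(-3\right) 7 = -21$)
$\sqrt{\left(\frac{v{\left(-2 \right)}}{S{\left(-4 \right)}} 0 + Z\right) + 48} = \sqrt{\left(- 1^{-1} \cdot 0 - 21\right) + 48} = \sqrt{\left(\left(-1\right) 1 \cdot 0 - 21\right) + 48} = \sqrt{\left(\left(-1\right) 0 - 21\right) + 48} = \sqrt{\left(0 - 21\right) + 48} = \sqrt{-21 + 48} = \sqrt{27} = 3 \sqrt{3}$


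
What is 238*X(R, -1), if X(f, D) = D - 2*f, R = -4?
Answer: 1666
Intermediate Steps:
238*X(R, -1) = 238*(-1 - 2*(-4)) = 238*(-1 + 8) = 238*7 = 1666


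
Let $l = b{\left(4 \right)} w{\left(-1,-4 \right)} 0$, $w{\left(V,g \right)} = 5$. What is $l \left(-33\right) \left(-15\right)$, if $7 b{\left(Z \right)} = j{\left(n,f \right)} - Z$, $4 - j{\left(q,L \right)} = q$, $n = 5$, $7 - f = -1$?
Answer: $0$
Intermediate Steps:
$f = 8$ ($f = 7 - -1 = 7 + 1 = 8$)
$j{\left(q,L \right)} = 4 - q$
$b{\left(Z \right)} = - \frac{1}{7} - \frac{Z}{7}$ ($b{\left(Z \right)} = \frac{\left(4 - 5\right) - Z}{7} = \frac{-1 - Z}{7} = - \frac{1}{7} - \frac{Z}{7}$)
$l = 0$ ($l = \left(- \frac{1}{7} - \frac{4}{7}\right) 5 \cdot 0 = \left(- \frac{5}{7}\right) 5 \cdot 0 = \left(- \frac{25}{7}\right) 0 = 0$)
$l \left(-33\right) \left(-15\right) = 0 \left(-33\right) \left(-15\right) = 0 \left(-15\right) = 0$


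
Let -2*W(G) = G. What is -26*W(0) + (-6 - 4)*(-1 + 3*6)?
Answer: -170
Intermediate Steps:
W(G) = -G/2
-26*W(0) + (-6 - 4)*(-1 + 3*6) = -(-13)*0 + (-6 - 4)*(-1 + 3*6) = -26*0 - 10*(-1 + 18) = 0 - 10*17 = 0 - 170 = -170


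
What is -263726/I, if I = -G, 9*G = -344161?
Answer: -2373534/344161 ≈ -6.8966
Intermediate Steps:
G = -344161/9 (G = (⅑)*(-344161) = -344161/9 ≈ -38240.)
I = 344161/9 (I = -1*(-344161/9) = 344161/9 ≈ 38240.)
-263726/I = -263726/344161/9 = -263726*9/344161 = -2373534/344161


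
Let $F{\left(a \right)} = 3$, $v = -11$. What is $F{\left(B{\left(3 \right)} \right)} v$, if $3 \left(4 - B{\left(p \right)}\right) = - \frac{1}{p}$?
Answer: $-33$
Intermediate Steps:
$B{\left(p \right)} = 4 + \frac{1}{3 p}$ ($B{\left(p \right)} = 4 - \frac{\left(-1\right) \frac{1}{p}}{3} = 4 + \frac{1}{3 p}$)
$F{\left(B{\left(3 \right)} \right)} v = 3 \left(-11\right) = -33$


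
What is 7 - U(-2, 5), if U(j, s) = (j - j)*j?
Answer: 7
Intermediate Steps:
U(j, s) = 0 (U(j, s) = 0*j = 0)
7 - U(-2, 5) = 7 - 1*0 = 7 + 0 = 7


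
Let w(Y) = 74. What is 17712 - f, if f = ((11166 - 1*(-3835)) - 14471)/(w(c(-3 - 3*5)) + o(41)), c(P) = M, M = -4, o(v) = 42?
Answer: 1027031/58 ≈ 17707.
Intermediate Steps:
c(P) = -4
f = 265/58 (f = ((11166 - 1*(-3835)) - 14471)/(74 + 42) = ((11166 + 3835) - 14471)/116 = (15001 - 14471)*(1/116) = 530*(1/116) = 265/58 ≈ 4.5690)
17712 - f = 17712 - 1*265/58 = 17712 - 265/58 = 1027031/58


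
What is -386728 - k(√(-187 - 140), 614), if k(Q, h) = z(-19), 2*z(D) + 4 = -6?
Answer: -386723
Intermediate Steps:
z(D) = -5 (z(D) = -2 + (½)*(-6) = -2 - 3 = -5)
k(Q, h) = -5
-386728 - k(√(-187 - 140), 614) = -386728 - 1*(-5) = -386728 + 5 = -386723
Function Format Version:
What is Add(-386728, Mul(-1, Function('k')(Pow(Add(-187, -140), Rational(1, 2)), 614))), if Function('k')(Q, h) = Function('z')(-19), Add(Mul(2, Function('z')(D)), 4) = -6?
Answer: -386723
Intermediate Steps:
Function('z')(D) = -5 (Function('z')(D) = Add(-2, Mul(Rational(1, 2), -6)) = Add(-2, -3) = -5)
Function('k')(Q, h) = -5
Add(-386728, Mul(-1, Function('k')(Pow(Add(-187, -140), Rational(1, 2)), 614))) = Add(-386728, Mul(-1, -5)) = Add(-386728, 5) = -386723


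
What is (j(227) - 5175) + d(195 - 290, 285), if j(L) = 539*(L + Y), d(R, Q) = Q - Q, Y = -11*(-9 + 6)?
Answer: 134965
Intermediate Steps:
Y = 33 (Y = -11*(-3) = 33)
d(R, Q) = 0
j(L) = 17787 + 539*L (j(L) = 539*(L + 33) = 539*(33 + L) = 17787 + 539*L)
(j(227) - 5175) + d(195 - 290, 285) = ((17787 + 539*227) - 5175) + 0 = ((17787 + 122353) - 5175) + 0 = (140140 - 5175) + 0 = 134965 + 0 = 134965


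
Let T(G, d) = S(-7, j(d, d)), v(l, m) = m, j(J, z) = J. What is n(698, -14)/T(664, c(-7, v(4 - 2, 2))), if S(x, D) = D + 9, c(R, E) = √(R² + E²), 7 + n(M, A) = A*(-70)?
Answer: 1251/4 - 139*√53/4 ≈ 59.766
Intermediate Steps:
n(M, A) = -7 - 70*A (n(M, A) = -7 + A*(-70) = -7 - 70*A)
c(R, E) = √(E² + R²)
S(x, D) = 9 + D
T(G, d) = 9 + d
n(698, -14)/T(664, c(-7, v(4 - 2, 2))) = (-7 - 70*(-14))/(9 + √(2² + (-7)²)) = (-7 + 980)/(9 + √(4 + 49)) = 973/(9 + √53)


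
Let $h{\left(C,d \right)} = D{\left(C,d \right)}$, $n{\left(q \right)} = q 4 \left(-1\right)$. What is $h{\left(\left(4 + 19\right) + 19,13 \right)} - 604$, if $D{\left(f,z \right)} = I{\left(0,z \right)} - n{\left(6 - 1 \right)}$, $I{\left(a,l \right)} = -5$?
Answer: $-589$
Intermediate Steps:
$n{\left(q \right)} = - 4 q$ ($n{\left(q \right)} = 4 q \left(-1\right) = - 4 q$)
$D{\left(f,z \right)} = 15$ ($D{\left(f,z \right)} = -5 - - 4 \left(6 - 1\right) = -5 - \left(-4\right) 5 = -5 - -20 = -5 + 20 = 15$)
$h{\left(C,d \right)} = 15$
$h{\left(\left(4 + 19\right) + 19,13 \right)} - 604 = 15 - 604 = -589$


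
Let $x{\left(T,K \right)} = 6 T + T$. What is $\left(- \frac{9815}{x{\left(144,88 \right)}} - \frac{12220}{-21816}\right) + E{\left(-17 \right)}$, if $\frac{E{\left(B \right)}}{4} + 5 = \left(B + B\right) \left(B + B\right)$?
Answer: $\frac{1403369231}{305424} \approx 4594.8$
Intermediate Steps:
$x{\left(T,K \right)} = 7 T$
$E{\left(B \right)} = -20 + 16 B^{2}$ ($E{\left(B \right)} = -20 + 4 \left(B + B\right) \left(B + B\right) = -20 + 4 \cdot 2 B 2 B = -20 + 4 \cdot 4 B^{2} = -20 + 16 B^{2}$)
$\left(- \frac{9815}{x{\left(144,88 \right)}} - \frac{12220}{-21816}\right) + E{\left(-17 \right)} = \left(- \frac{9815}{7 \cdot 144} - \frac{12220}{-21816}\right) - \left(20 - 16 \left(-17\right)^{2}\right) = \left(- \frac{9815}{1008} - - \frac{3055}{5454}\right) + \left(-20 + 16 \cdot 289\right) = \left(\left(-9815\right) \frac{1}{1008} + \frac{3055}{5454}\right) + \left(-20 + 4624\right) = \left(- \frac{9815}{1008} + \frac{3055}{5454}\right) + 4604 = - \frac{2802865}{305424} + 4604 = \frac{1403369231}{305424}$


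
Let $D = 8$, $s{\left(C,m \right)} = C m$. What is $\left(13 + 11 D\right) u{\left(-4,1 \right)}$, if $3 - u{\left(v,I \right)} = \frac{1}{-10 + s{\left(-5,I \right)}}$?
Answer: $\frac{4646}{15} \approx 309.73$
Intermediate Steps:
$u{\left(v,I \right)} = 3 - \frac{1}{-10 - 5 I}$
$\left(13 + 11 D\right) u{\left(-4,1 \right)} = \left(13 + 11 \cdot 8\right) \frac{31 + 15 \cdot 1}{5 \left(2 + 1\right)} = \left(13 + 88\right) \frac{31 + 15}{5 \cdot 3} = 101 \cdot \frac{1}{5} \cdot \frac{1}{3} \cdot 46 = 101 \cdot \frac{46}{15} = \frac{4646}{15}$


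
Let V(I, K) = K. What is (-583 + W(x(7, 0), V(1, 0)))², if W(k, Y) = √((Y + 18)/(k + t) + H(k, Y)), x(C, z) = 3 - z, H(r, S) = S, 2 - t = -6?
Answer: 3738797/11 - 318*√22 ≈ 3.3840e+5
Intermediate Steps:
t = 8 (t = 2 - 1*(-6) = 2 + 6 = 8)
W(k, Y) = √(Y + (18 + Y)/(8 + k)) (W(k, Y) = √((Y + 18)/(k + 8) + Y) = √((18 + Y)/(8 + k) + Y) = √(Y + (18 + Y)/(8 + k)))
(-583 + W(x(7, 0), V(1, 0)))² = (-583 + √((18 + 0 + 0*(8 + (3 - 1*0)))/(8 + (3 - 1*0))))² = (-583 + √((18 + 0 + 0*(8 + (3 + 0)))/(8 + (3 + 0))))² = (-583 + √((18 + 0 + 0*(8 + 3))/(8 + 3)))² = (-583 + √((18 + 0 + 0*11)/11))² = (-583 + √((18 + 0 + 0)/11))² = (-583 + √((1/11)*18))² = (-583 + √(18/11))² = (-583 + 3*√22/11)²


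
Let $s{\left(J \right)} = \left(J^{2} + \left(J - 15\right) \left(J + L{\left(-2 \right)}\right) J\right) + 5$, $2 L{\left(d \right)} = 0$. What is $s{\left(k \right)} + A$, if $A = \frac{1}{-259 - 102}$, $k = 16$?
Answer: $\frac{186636}{361} \approx 517.0$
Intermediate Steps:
$L{\left(d \right)} = 0$ ($L{\left(d \right)} = \frac{1}{2} \cdot 0 = 0$)
$A = - \frac{1}{361}$ ($A = \frac{1}{-361} = - \frac{1}{361} \approx -0.0027701$)
$s{\left(J \right)} = 5 + J^{2} + J^{2} \left(-15 + J\right)$ ($s{\left(J \right)} = \left(J^{2} + \left(J - 15\right) \left(J + 0\right) J\right) + 5 = \left(J^{2} + \left(-15 + J\right) J J\right) + 5 = \left(J^{2} + J \left(-15 + J\right) J\right) + 5 = \left(J^{2} + J^{2} \left(-15 + J\right)\right) + 5 = 5 + J^{2} + J^{2} \left(-15 + J\right)$)
$s{\left(k \right)} + A = \left(5 + 16^{3} - 14 \cdot 16^{2}\right) - \frac{1}{361} = \left(5 + 4096 - 3584\right) - \frac{1}{361} = 517 - \frac{1}{361} = \frac{186636}{361}$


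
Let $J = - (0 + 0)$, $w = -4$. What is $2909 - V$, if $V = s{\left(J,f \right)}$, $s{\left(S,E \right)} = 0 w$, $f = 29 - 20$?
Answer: $2909$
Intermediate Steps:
$f = 9$ ($f = 29 - 20 = 9$)
$J = 0$ ($J = \left(-1\right) 0 = 0$)
$s{\left(S,E \right)} = 0$ ($s{\left(S,E \right)} = 0 \left(-4\right) = 0$)
$V = 0$
$2909 - V = 2909 - 0 = 2909 + 0 = 2909$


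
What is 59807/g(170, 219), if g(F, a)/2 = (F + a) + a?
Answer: 59807/1216 ≈ 49.183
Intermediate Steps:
g(F, a) = 2*F + 4*a (g(F, a) = 2*((F + a) + a) = 2*(F + 2*a) = 2*F + 4*a)
59807/g(170, 219) = 59807/(2*170 + 4*219) = 59807/(340 + 876) = 59807/1216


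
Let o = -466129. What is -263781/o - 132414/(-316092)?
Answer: 24183511543/24556607978 ≈ 0.98481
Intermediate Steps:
-263781/o - 132414/(-316092) = -263781/(-466129) - 132414/(-316092) = -263781*(-1/466129) - 132414*(-1/316092) = 263781/466129 + 22069/52682 = 24183511543/24556607978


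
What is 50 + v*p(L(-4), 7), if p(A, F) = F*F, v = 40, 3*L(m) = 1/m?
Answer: 2010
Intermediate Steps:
L(m) = 1/(3*m)
p(A, F) = F²
50 + v*p(L(-4), 7) = 50 + 40*7² = 50 + 40*49 = 50 + 1960 = 2010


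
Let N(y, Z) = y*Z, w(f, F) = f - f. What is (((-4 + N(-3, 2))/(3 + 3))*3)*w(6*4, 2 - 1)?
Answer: 0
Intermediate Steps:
w(f, F) = 0
N(y, Z) = Z*y
(((-4 + N(-3, 2))/(3 + 3))*3)*w(6*4, 2 - 1) = (((-4 + 2*(-3))/(3 + 3))*3)*0 = (((-4 - 6)/6)*3)*0 = (-10*⅙*3)*0 = -5/3*3*0 = -5*0 = 0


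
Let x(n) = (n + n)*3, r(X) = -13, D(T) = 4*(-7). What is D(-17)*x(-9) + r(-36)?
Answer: 1499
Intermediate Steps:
D(T) = -28
x(n) = 6*n (x(n) = (2*n)*3 = 6*n)
D(-17)*x(-9) + r(-36) = -168*(-9) - 13 = -28*(-54) - 13 = 1512 - 13 = 1499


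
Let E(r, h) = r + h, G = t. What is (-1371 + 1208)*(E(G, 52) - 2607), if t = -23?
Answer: 420214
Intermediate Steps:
G = -23
E(r, h) = h + r
(-1371 + 1208)*(E(G, 52) - 2607) = (-1371 + 1208)*((52 - 23) - 2607) = -163*(29 - 2607) = -163*(-2578) = 420214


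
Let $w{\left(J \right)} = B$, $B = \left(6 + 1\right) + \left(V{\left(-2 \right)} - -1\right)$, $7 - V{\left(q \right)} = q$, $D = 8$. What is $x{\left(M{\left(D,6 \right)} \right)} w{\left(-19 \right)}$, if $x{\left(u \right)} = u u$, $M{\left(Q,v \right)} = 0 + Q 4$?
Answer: $17408$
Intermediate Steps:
$M{\left(Q,v \right)} = 4 Q$ ($M{\left(Q,v \right)} = 0 + 4 Q = 4 Q$)
$V{\left(q \right)} = 7 - q$
$x{\left(u \right)} = u^{2}$
$B = 17$ ($B = \left(6 + 1\right) + \left(\left(7 - -2\right) - -1\right) = 7 + \left(\left(7 + 2\right) + 1\right) = 7 + \left(9 + 1\right) = 7 + 10 = 17$)
$w{\left(J \right)} = 17$
$x{\left(M{\left(D,6 \right)} \right)} w{\left(-19 \right)} = \left(4 \cdot 8\right)^{2} \cdot 17 = 32^{2} \cdot 17 = 1024 \cdot 17 = 17408$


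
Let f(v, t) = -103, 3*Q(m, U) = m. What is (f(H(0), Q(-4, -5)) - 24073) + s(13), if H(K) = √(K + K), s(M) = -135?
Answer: -24311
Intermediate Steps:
Q(m, U) = m/3
H(K) = √2*√K (H(K) = √(2*K) = √2*√K)
(f(H(0), Q(-4, -5)) - 24073) + s(13) = (-103 - 24073) - 135 = -24176 - 135 = -24311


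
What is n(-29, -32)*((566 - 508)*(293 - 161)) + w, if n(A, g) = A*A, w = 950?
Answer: 6439646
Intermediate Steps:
n(A, g) = A²
n(-29, -32)*((566 - 508)*(293 - 161)) + w = (-29)²*((566 - 508)*(293 - 161)) + 950 = 841*(58*132) + 950 = 841*7656 + 950 = 6438696 + 950 = 6439646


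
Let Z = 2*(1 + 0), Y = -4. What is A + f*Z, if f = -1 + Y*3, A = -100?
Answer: -126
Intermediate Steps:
f = -13 (f = -1 - 4*3 = -1 - 12 = -13)
Z = 2 (Z = 2*1 = 2)
A + f*Z = -100 - 13*2 = -100 - 26 = -126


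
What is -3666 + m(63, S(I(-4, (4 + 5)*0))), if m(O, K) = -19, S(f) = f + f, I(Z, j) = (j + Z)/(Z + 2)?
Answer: -3685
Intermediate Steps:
I(Z, j) = (Z + j)/(2 + Z)
S(f) = 2*f
-3666 + m(63, S(I(-4, (4 + 5)*0))) = -3666 - 19 = -3685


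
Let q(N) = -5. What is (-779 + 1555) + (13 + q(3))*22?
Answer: 952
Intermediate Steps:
(-779 + 1555) + (13 + q(3))*22 = (-779 + 1555) + (13 - 5)*22 = 776 + 8*22 = 776 + 176 = 952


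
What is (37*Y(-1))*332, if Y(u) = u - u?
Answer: 0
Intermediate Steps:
Y(u) = 0
(37*Y(-1))*332 = (37*0)*332 = 0*332 = 0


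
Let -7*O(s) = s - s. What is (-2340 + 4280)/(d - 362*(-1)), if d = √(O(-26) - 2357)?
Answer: 702280/133401 - 1940*I*√2357/133401 ≈ 5.2644 - 0.70603*I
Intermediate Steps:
O(s) = 0 (O(s) = -(s - s)/7 = -⅐*0 = 0)
d = I*√2357 (d = √(0 - 2357) = √(-2357) = I*√2357 ≈ 48.549*I)
(-2340 + 4280)/(d - 362*(-1)) = (-2340 + 4280)/(I*√2357 - 362*(-1)) = 1940/(I*√2357 + 362) = 1940/(362 + I*√2357)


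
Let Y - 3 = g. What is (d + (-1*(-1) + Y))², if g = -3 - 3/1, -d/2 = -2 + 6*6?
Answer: 4900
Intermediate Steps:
d = -68 (d = -2*(-2 + 6*6) = -2*(-2 + 36) = -2*34 = -68)
g = -6 (g = -3 - 3 = -6)
Y = -3 (Y = 3 - 6 = -3)
(d + (-1*(-1) + Y))² = (-68 + (-1*(-1) - 3))² = (-68 + (1 - 3))² = (-68 - 2)² = (-70)² = 4900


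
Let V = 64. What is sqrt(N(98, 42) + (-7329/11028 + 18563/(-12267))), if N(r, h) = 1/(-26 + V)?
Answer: I*sqrt(43870870316349395)/142796058 ≈ 1.4668*I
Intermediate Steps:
N(r, h) = 1/38 (N(r, h) = 1/(-26 + 64) = 1/38)
sqrt(N(98, 42) + (-7329/11028 + 18563/(-12267))) = sqrt(1/38 + (-7329/11028 + 18563/(-12267))) = sqrt(1/38 + (-7329*1/11028 + 18563*(-1/12267))) = sqrt(1/38 + (-2443/3676 - 18563/12267)) = sqrt(1/38 - 98205869/45093492) = sqrt(-1843364765/856776348) = I*sqrt(43870870316349395)/142796058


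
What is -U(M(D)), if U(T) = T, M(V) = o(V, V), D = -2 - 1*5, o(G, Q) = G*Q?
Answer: -49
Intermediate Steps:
D = -7 (D = -2 - 5 = -7)
M(V) = V² (M(V) = V*V = V²)
-U(M(D)) = -1*(-7)² = -1*49 = -49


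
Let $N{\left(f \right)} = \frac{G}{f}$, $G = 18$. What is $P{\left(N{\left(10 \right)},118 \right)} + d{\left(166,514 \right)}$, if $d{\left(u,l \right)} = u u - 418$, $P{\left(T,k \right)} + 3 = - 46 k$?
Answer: $21707$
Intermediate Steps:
$N{\left(f \right)} = \frac{18}{f}$
$P{\left(T,k \right)} = -3 - 46 k$
$d{\left(u,l \right)} = -418 + u^{2}$ ($d{\left(u,l \right)} = u^{2} - 418 = -418 + u^{2}$)
$P{\left(N{\left(10 \right)},118 \right)} + d{\left(166,514 \right)} = \left(-3 - 5428\right) - \left(418 - 166^{2}\right) = \left(-3 - 5428\right) + \left(-418 + 27556\right) = -5431 + 27138 = 21707$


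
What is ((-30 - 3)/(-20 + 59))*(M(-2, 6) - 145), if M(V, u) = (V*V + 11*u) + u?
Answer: 759/13 ≈ 58.385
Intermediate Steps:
M(V, u) = V² + 12*u (M(V, u) = (V² + 11*u) + u = V² + 12*u)
((-30 - 3)/(-20 + 59))*(M(-2, 6) - 145) = ((-30 - 3)/(-20 + 59))*(((-2)² + 12*6) - 145) = (-33/39)*((4 + 72) - 145) = (-33*1/39)*(76 - 145) = -11/13*(-69) = 759/13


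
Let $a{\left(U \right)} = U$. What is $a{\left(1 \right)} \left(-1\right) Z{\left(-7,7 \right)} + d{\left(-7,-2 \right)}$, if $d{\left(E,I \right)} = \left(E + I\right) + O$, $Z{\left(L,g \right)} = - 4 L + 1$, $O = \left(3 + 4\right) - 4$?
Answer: $-35$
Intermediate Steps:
$O = 3$ ($O = 7 - 4 = 3$)
$Z{\left(L,g \right)} = 1 - 4 L$
$d{\left(E,I \right)} = 3 + E + I$ ($d{\left(E,I \right)} = \left(E + I\right) + 3 = 3 + E + I$)
$a{\left(1 \right)} \left(-1\right) Z{\left(-7,7 \right)} + d{\left(-7,-2 \right)} = 1 \left(-1\right) \left(1 - -28\right) - 6 = - (1 + 28) - 6 = \left(-1\right) 29 - 6 = -29 - 6 = -35$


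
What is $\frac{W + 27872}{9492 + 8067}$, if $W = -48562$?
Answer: $- \frac{20690}{17559} \approx -1.1783$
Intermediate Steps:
$\frac{W + 27872}{9492 + 8067} = \frac{-48562 + 27872}{9492 + 8067} = - \frac{20690}{17559}$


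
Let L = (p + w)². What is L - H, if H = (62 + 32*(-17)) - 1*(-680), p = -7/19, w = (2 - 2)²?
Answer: -71429/361 ≈ -197.86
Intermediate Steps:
w = 0 (w = 0² = 0)
p = -7/19 (p = -7*1/19 = -7/19 ≈ -0.36842)
H = 198 (H = (62 - 544) + 680 = -482 + 680 = 198)
L = 49/361 (L = (-7/19 + 0)² = (-7/19)² = 49/361 ≈ 0.13573)
L - H = 49/361 - 1*198 = 49/361 - 198 = -71429/361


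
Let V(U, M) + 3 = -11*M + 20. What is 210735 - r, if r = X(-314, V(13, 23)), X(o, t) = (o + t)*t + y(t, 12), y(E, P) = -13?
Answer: 80948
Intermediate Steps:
V(U, M) = 17 - 11*M (V(U, M) = -3 + (-11*M + 20) = -3 + (20 - 11*M) = 17 - 11*M)
X(o, t) = -13 + t*(o + t) (X(o, t) = (o + t)*t - 13 = t*(o + t) - 13 = -13 + t*(o + t))
r = 129787 (r = -13 + (17 - 11*23)² - 314*(17 - 11*23) = -13 + (17 - 253)² - 314*(17 - 253) = -13 + (-236)² - 314*(-236) = -13 + 55696 + 74104 = 129787)
210735 - r = 210735 - 1*129787 = 210735 - 129787 = 80948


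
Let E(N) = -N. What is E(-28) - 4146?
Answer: -4118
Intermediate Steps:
E(-28) - 4146 = -1*(-28) - 4146 = 28 - 4146 = -4118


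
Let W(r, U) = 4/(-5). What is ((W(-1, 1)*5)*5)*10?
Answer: -200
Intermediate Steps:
W(r, U) = -⅘ (W(r, U) = 4*(-⅕) = -⅘)
((W(-1, 1)*5)*5)*10 = (-⅘*5*5)*10 = -4*5*10 = -20*10 = -200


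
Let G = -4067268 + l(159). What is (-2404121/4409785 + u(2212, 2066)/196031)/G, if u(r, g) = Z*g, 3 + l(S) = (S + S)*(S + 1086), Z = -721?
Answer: 2346678747587/1057908256700049645 ≈ 2.2182e-6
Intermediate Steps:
l(S) = -3 + 2*S*(1086 + S) (l(S) = -3 + (S + S)*(S + 1086) = -3 + (2*S)*(1086 + S) = -3 + 2*S*(1086 + S))
u(r, g) = -721*g
G = -3671361 (G = -4067268 + (-3 + 2*159² + 2172*159) = -4067268 + (-3 + 2*25281 + 345348) = -4067268 + (-3 + 50562 + 345348) = -4067268 + 395907 = -3671361)
(-2404121/4409785 + u(2212, 2066)/196031)/G = (-2404121/4409785 - 721*2066/196031)/(-3671361) = (-2404121*1/4409785 - 1489586*1/196031)*(-1/3671361) = (-2404121/4409785 - 1489586/196031)*(-1/3671361) = -7040036242761/864454563335*(-1/3671361) = 2346678747587/1057908256700049645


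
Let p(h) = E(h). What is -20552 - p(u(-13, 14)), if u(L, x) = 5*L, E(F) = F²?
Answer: -24777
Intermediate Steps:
p(h) = h²
-20552 - p(u(-13, 14)) = -20552 - (5*(-13))² = -20552 - 1*(-65)² = -20552 - 1*4225 = -20552 - 4225 = -24777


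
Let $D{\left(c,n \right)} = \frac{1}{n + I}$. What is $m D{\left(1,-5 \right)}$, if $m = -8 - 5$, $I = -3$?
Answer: $\frac{13}{8} \approx 1.625$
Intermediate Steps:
$D{\left(c,n \right)} = \frac{1}{-3 + n}$ ($D{\left(c,n \right)} = \frac{1}{n - 3} = \frac{1}{-3 + n}$)
$m = -13$ ($m = -8 - 5 = -13$)
$m D{\left(1,-5 \right)} = - \frac{13}{-3 - 5} = - \frac{13}{-8} = \left(-13\right) \left(- \frac{1}{8}\right) = \frac{13}{8}$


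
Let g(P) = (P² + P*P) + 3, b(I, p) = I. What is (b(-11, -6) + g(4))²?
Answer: 576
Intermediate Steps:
g(P) = 3 + 2*P² (g(P) = (P² + P²) + 3 = 2*P² + 3 = 3 + 2*P²)
(b(-11, -6) + g(4))² = (-11 + (3 + 2*4²))² = (-11 + (3 + 2*16))² = (-11 + (3 + 32))² = (-11 + 35)² = 24² = 576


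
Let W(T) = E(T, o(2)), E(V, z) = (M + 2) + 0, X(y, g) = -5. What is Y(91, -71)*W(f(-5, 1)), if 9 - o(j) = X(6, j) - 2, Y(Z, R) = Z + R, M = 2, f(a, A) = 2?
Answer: 80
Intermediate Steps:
Y(Z, R) = R + Z
o(j) = 16 (o(j) = 9 - (-5 - 2) = 9 - 1*(-7) = 9 + 7 = 16)
E(V, z) = 4 (E(V, z) = (2 + 2) + 0 = 4 + 0 = 4)
W(T) = 4
Y(91, -71)*W(f(-5, 1)) = (-71 + 91)*4 = 20*4 = 80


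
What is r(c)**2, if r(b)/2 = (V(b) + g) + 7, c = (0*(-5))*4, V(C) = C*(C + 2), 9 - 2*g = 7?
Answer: 256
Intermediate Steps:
g = 1 (g = 9/2 - 1/2*7 = 9/2 - 7/2 = 1)
V(C) = C*(2 + C)
c = 0 (c = 0*4 = 0)
r(b) = 16 + 2*b*(2 + b) (r(b) = 2*((b*(2 + b) + 1) + 7) = 2*((1 + b*(2 + b)) + 7) = 2*(8 + b*(2 + b)) = 16 + 2*b*(2 + b))
r(c)**2 = (16 + 2*0*(2 + 0))**2 = (16 + 2*0*2)**2 = (16 + 0)**2 = 16**2 = 256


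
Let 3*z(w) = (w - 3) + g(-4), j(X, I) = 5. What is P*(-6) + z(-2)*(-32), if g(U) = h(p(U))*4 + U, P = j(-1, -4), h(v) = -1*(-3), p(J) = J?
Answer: -62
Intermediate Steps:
h(v) = 3
P = 5
g(U) = 12 + U (g(U) = 3*4 + U = 12 + U)
z(w) = 5/3 + w/3 (z(w) = ((w - 3) + (12 - 4))/3 = ((-3 + w) + 8)/3 = (5 + w)/3 = 5/3 + w/3)
P*(-6) + z(-2)*(-32) = 5*(-6) + (5/3 + (1/3)*(-2))*(-32) = -30 + (5/3 - 2/3)*(-32) = -30 + 1*(-32) = -30 - 32 = -62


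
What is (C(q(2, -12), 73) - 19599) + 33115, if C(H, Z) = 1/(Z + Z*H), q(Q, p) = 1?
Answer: 1973337/146 ≈ 13516.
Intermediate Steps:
C(H, Z) = 1/(Z + H*Z)
(C(q(2, -12), 73) - 19599) + 33115 = (1/(73*(1 + 1)) - 19599) + 33115 = ((1/73)/2 - 19599) + 33115 = ((1/73)*(½) - 19599) + 33115 = (1/146 - 19599) + 33115 = -2861453/146 + 33115 = 1973337/146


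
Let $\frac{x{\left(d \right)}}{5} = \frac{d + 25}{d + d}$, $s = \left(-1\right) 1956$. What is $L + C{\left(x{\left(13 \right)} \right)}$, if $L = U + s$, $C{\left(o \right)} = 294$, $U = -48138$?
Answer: $-49800$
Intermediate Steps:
$s = -1956$
$x{\left(d \right)} = \frac{5 \left(25 + d\right)}{2 d}$ ($x{\left(d \right)} = 5 \frac{d + 25}{d + d} = 5 \frac{25 + d}{2 d} = \frac{5 \left(25 + d\right)}{2 d}$)
$L = -50094$ ($L = -48138 - 1956 = -50094$)
$L + C{\left(x{\left(13 \right)} \right)} = -50094 + 294 = -49800$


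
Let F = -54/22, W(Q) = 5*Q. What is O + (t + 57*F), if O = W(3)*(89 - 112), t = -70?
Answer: -6104/11 ≈ -554.91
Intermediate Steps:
O = -345 (O = (5*3)*(89 - 112) = 15*(-23) = -345)
F = -27/11 (F = -54*1/22 = -27/11 ≈ -2.4545)
O + (t + 57*F) = -345 + (-70 + 57*(-27/11)) = -345 + (-70 - 1539/11) = -345 - 2309/11 = -6104/11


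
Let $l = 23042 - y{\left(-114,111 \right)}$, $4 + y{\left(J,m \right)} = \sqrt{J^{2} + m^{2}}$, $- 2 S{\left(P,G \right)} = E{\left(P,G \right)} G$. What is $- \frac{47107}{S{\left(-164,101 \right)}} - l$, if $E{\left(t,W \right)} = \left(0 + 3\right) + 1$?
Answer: $- \frac{4608185}{202} + 3 \sqrt{2813} \approx -22654.0$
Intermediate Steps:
$E{\left(t,W \right)} = 4$ ($E{\left(t,W \right)} = 3 + 1 = 4$)
$S{\left(P,G \right)} = - 2 G$ ($S{\left(P,G \right)} = - \frac{4 G}{2} = - 2 G$)
$y{\left(J,m \right)} = -4 + \sqrt{J^{2} + m^{2}}$
$l = 23046 - 3 \sqrt{2813}$ ($l = 23042 - \left(-4 + \sqrt{\left(-114\right)^{2} + 111^{2}}\right) = 23042 - \left(-4 + \sqrt{12996 + 12321}\right) = 23042 - \left(-4 + \sqrt{25317}\right) = 23042 - \left(-4 + 3 \sqrt{2813}\right) = 23042 + \left(4 - 3 \sqrt{2813}\right) = 23046 - 3 \sqrt{2813} \approx 22887.0$)
$- \frac{47107}{S{\left(-164,101 \right)}} - l = - \frac{47107}{\left(-2\right) 101} - \left(23046 - 3 \sqrt{2813}\right) = - \frac{47107}{-202} - \left(23046 - 3 \sqrt{2813}\right) = \left(-47107\right) \left(- \frac{1}{202}\right) - \left(23046 - 3 \sqrt{2813}\right) = \frac{47107}{202} - \left(23046 - 3 \sqrt{2813}\right) = - \frac{4608185}{202} + 3 \sqrt{2813}$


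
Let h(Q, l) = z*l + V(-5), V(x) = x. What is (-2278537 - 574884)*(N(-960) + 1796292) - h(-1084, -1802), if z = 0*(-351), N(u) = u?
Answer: -5122838030767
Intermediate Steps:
z = 0
h(Q, l) = -5 (h(Q, l) = 0*l - 5 = 0 - 5 = -5)
(-2278537 - 574884)*(N(-960) + 1796292) - h(-1084, -1802) = (-2278537 - 574884)*(-960 + 1796292) - 1*(-5) = -2853421*1795332 + 5 = -5122838030772 + 5 = -5122838030767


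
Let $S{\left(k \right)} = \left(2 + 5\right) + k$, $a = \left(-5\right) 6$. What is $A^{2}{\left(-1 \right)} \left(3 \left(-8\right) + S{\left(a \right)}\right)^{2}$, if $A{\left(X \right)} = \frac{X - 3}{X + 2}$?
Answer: $35344$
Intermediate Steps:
$a = -30$
$S{\left(k \right)} = 7 + k$
$A{\left(X \right)} = \frac{-3 + X}{2 + X}$
$A^{2}{\left(-1 \right)} \left(3 \left(-8\right) + S{\left(a \right)}\right)^{2} = \left(\frac{-3 - 1}{2 - 1}\right)^{2} \left(3 \left(-8\right) + \left(7 - 30\right)\right)^{2} = \left(1^{-1} \left(-4\right)\right)^{2} \left(-24 - 23\right)^{2} = \left(1 \left(-4\right)\right)^{2} \left(-47\right)^{2} = \left(-4\right)^{2} \cdot 2209 = 16 \cdot 2209 = 35344$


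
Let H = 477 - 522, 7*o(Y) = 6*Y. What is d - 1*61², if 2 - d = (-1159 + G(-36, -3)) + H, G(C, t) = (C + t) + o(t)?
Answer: -17314/7 ≈ -2473.4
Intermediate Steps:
o(Y) = 6*Y/7 (o(Y) = (6*Y)/7 = 6*Y/7)
H = -45
G(C, t) = C + 13*t/7 (G(C, t) = (C + t) + 6*t/7 = C + 13*t/7)
d = 8733/7 (d = 2 - ((-1159 + (-36 + (13/7)*(-3))) - 45) = 2 - ((-1159 + (-36 - 39/7)) - 45) = 2 - ((-1159 - 291/7) - 45) = 2 - (-8404/7 - 45) = 2 - 1*(-8719/7) = 2 + 8719/7 = 8733/7 ≈ 1247.6)
d - 1*61² = 8733/7 - 1*61² = 8733/7 - 1*3721 = 8733/7 - 3721 = -17314/7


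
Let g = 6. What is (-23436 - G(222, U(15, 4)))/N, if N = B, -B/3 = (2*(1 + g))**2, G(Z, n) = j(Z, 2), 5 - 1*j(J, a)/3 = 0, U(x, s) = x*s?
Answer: 7817/196 ≈ 39.883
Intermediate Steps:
U(x, s) = s*x
j(J, a) = 15 (j(J, a) = 15 - 3*0 = 15 + 0 = 15)
G(Z, n) = 15
B = -588 (B = -3*4*(1 + 6)**2 = -3*(2*7)**2 = -3*14**2 = -3*196 = -588)
N = -588
(-23436 - G(222, U(15, 4)))/N = (-23436 - 1*15)/(-588) = (-23436 - 15)*(-1/588) = -23451*(-1/588) = 7817/196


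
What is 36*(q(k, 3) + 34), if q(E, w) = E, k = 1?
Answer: 1260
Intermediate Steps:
36*(q(k, 3) + 34) = 36*(1 + 34) = 36*35 = 1260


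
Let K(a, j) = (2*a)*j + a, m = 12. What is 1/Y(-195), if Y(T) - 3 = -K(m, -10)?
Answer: 1/231 ≈ 0.0043290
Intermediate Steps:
K(a, j) = a + 2*a*j (K(a, j) = 2*a*j + a = a + 2*a*j)
Y(T) = 231 (Y(T) = 3 - 12*(1 + 2*(-10)) = 3 - 12*(1 - 20) = 3 - 12*(-19) = 3 - 1*(-228) = 3 + 228 = 231)
1/Y(-195) = 1/231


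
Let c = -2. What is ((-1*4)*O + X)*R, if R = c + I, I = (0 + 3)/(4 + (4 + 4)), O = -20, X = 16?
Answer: -168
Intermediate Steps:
I = 1/4 (I = 3/(4 + 8) = 3/12 = 3*(1/12) = 1/4 ≈ 0.25000)
R = -7/4 (R = -2 + 1/4 = -7/4 ≈ -1.7500)
((-1*4)*O + X)*R = (-1*4*(-20) + 16)*(-7/4) = (-4*(-20) + 16)*(-7/4) = (80 + 16)*(-7/4) = 96*(-7/4) = -168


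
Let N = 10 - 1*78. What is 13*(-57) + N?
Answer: -809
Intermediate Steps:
N = -68 (N = 10 - 78 = -68)
13*(-57) + N = 13*(-57) - 68 = -741 - 68 = -809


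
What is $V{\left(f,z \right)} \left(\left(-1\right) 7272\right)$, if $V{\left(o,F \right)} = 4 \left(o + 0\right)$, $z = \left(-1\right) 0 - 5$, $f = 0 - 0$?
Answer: $0$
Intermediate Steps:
$f = 0$ ($f = 0 + 0 = 0$)
$z = -5$ ($z = 0 - 5 = -5$)
$V{\left(o,F \right)} = 4 o$
$V{\left(f,z \right)} \left(\left(-1\right) 7272\right) = 4 \cdot 0 \left(\left(-1\right) 7272\right) = 0 \left(-7272\right) = 0$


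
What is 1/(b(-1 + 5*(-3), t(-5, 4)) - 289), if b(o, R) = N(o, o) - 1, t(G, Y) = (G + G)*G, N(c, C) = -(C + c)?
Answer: -1/258 ≈ -0.0038760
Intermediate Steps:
N(c, C) = -C - c
t(G, Y) = 2*G**2 (t(G, Y) = (2*G)*G = 2*G**2)
b(o, R) = -1 - 2*o (b(o, R) = (-o - o) - 1 = -2*o - 1 = -1 - 2*o)
1/(b(-1 + 5*(-3), t(-5, 4)) - 289) = 1/((-1 - 2*(-1 + 5*(-3))) - 289) = 1/((-1 - 2*(-1 - 15)) - 289) = 1/((-1 - 2*(-16)) - 289) = 1/((-1 + 32) - 289) = 1/(31 - 289) = 1/(-258) = -1/258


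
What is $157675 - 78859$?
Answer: $78816$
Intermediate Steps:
$157675 - 78859 = 78816$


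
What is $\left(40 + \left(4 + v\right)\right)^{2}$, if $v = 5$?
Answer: $2401$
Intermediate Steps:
$\left(40 + \left(4 + v\right)\right)^{2} = \left(40 + \left(4 + 5\right)\right)^{2} = \left(40 + 9\right)^{2} = 49^{2} = 2401$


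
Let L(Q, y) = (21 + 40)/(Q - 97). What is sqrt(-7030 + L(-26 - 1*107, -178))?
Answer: I*sqrt(371901030)/230 ≈ 83.847*I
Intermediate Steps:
L(Q, y) = 61/(-97 + Q)
sqrt(-7030 + L(-26 - 1*107, -178)) = sqrt(-7030 + 61/(-97 + (-26 - 1*107))) = sqrt(-7030 + 61/(-97 + (-26 - 107))) = sqrt(-7030 + 61/(-97 - 133)) = sqrt(-7030 + 61/(-230)) = sqrt(-7030 + 61*(-1/230)) = sqrt(-7030 - 61/230) = sqrt(-1616961/230) = I*sqrt(371901030)/230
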